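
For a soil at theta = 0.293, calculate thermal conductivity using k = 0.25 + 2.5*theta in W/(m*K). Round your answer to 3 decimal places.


Step 1: k = 0.25 + 2.5 * theta
Step 2: k = 0.25 + 2.5 * 0.293
Step 3: k = 0.25 + 0.733
Step 4: k = 0.983 W/(m*K)

0.983


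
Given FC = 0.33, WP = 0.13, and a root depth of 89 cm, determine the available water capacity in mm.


Step 1: Available water = (FC - WP) * depth * 10
Step 2: AW = (0.33 - 0.13) * 89 * 10
Step 3: AW = 0.2 * 89 * 10
Step 4: AW = 178.0 mm

178.0


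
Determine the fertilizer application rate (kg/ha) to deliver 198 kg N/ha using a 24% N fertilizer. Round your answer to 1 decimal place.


Step 1: Fertilizer rate = target N / (N content / 100)
Step 2: Rate = 198 / (24 / 100)
Step 3: Rate = 198 / 0.24
Step 4: Rate = 825.0 kg/ha

825.0


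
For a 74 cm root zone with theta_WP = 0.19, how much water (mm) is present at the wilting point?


Step 1: Water (mm) = theta_WP * depth * 10
Step 2: Water = 0.19 * 74 * 10
Step 3: Water = 140.6 mm

140.6


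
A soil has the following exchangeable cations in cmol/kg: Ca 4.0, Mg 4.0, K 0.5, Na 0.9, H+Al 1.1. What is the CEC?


Step 1: CEC = Ca + Mg + K + Na + (H+Al)
Step 2: CEC = 4.0 + 4.0 + 0.5 + 0.9 + 1.1
Step 3: CEC = 10.5 cmol/kg

10.5


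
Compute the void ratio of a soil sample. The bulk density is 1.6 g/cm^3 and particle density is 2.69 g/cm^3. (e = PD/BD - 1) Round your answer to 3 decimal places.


Step 1: e = PD / BD - 1
Step 2: e = 2.69 / 1.6 - 1
Step 3: e = 1.68125 - 1
Step 4: e = 0.681

0.681


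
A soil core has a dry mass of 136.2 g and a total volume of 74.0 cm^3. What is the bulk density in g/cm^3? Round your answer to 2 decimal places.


Step 1: Identify the formula: BD = dry mass / volume
Step 2: Substitute values: BD = 136.2 / 74.0
Step 3: BD = 1.84 g/cm^3

1.84


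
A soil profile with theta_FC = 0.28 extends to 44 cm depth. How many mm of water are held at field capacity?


Step 1: Water (mm) = theta_FC * depth (cm) * 10
Step 2: Water = 0.28 * 44 * 10
Step 3: Water = 123.2 mm

123.2


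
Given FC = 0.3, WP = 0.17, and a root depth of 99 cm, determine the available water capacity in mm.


Step 1: Available water = (FC - WP) * depth * 10
Step 2: AW = (0.3 - 0.17) * 99 * 10
Step 3: AW = 0.13 * 99 * 10
Step 4: AW = 128.7 mm

128.7


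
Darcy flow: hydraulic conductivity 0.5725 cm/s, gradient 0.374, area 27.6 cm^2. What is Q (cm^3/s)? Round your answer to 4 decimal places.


Step 1: Apply Darcy's law: Q = K * i * A
Step 2: Q = 0.5725 * 0.374 * 27.6
Step 3: Q = 5.9096 cm^3/s

5.9096


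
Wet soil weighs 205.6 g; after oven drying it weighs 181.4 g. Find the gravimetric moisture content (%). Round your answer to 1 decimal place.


Step 1: Water mass = wet - dry = 205.6 - 181.4 = 24.2 g
Step 2: w = 100 * water mass / dry mass
Step 3: w = 100 * 24.2 / 181.4 = 13.3%

13.3


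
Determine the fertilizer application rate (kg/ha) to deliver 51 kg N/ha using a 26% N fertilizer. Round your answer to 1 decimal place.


Step 1: Fertilizer rate = target N / (N content / 100)
Step 2: Rate = 51 / (26 / 100)
Step 3: Rate = 51 / 0.26
Step 4: Rate = 196.2 kg/ha

196.2


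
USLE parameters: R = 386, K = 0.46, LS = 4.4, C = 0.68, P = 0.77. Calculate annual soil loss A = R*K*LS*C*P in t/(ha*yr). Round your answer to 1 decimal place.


Step 1: A = R * K * LS * C * P
Step 2: R * K = 386 * 0.46 = 177.56
Step 3: (R*K) * LS = 177.56 * 4.4 = 781.264
Step 4: * C * P = 781.264 * 0.68 * 0.77 = 409.1
Step 5: A = 409.1 t/(ha*yr)

409.1


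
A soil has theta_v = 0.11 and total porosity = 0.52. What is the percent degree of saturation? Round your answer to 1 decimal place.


Step 1: S = 100 * theta_v / n
Step 2: S = 100 * 0.11 / 0.52
Step 3: S = 21.2%

21.2


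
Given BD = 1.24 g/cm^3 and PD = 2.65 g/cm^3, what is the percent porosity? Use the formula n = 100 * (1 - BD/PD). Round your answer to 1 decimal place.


Step 1: Formula: n = 100 * (1 - BD / PD)
Step 2: n = 100 * (1 - 1.24 / 2.65)
Step 3: n = 100 * (1 - 0.46792)
Step 4: n = 53.2%

53.2


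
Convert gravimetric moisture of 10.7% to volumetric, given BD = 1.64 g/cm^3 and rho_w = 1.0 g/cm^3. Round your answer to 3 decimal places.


Step 1: theta = (w / 100) * BD / rho_w
Step 2: theta = (10.7 / 100) * 1.64 / 1.0
Step 3: theta = 0.107 * 1.64
Step 4: theta = 0.175

0.175


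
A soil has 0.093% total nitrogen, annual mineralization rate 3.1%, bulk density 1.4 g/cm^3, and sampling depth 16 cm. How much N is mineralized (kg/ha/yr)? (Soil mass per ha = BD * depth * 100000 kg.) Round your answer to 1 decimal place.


Step 1: Soil mass per ha = BD * depth * 100000 = 1.4 * 16 * 100000 = 2240000 kg
Step 2: Total N pool = soil mass * N%/100 = 2240000 * 0.093/100 = 2083.2 kg/ha
Step 3: N mineralized = N pool * rate%/100 = 2083.2 * 3.1/100 = 64.6 kg/ha/yr

64.6


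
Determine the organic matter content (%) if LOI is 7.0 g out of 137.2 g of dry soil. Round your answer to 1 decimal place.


Step 1: OM% = 100 * LOI / sample mass
Step 2: OM = 100 * 7.0 / 137.2
Step 3: OM = 5.1%

5.1


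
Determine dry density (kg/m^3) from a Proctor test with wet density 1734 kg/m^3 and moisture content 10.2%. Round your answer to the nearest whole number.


Step 1: Dry density = wet density / (1 + w/100)
Step 2: Dry density = 1734 / (1 + 10.2/100)
Step 3: Dry density = 1734 / 1.102
Step 4: Dry density = 1574 kg/m^3

1574


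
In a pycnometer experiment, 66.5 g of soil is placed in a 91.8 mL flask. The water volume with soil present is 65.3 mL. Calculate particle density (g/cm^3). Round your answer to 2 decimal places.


Step 1: Volume of solids = flask volume - water volume with soil
Step 2: V_solids = 91.8 - 65.3 = 26.5 mL
Step 3: Particle density = mass / V_solids = 66.5 / 26.5 = 2.51 g/cm^3

2.51


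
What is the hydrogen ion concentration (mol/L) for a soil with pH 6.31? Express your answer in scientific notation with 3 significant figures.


Step 1: [H+] = 10^(-pH)
Step 2: [H+] = 10^(-6.31)
Step 3: [H+] = 4.90e-07 mol/L

4.90e-07


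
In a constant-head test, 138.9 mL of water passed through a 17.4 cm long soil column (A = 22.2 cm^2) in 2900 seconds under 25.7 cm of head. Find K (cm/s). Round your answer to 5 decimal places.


Step 1: K = Q * L / (A * t * h)
Step 2: Numerator = 138.9 * 17.4 = 2416.86
Step 3: Denominator = 22.2 * 2900 * 25.7 = 1654566.0
Step 4: K = 2416.86 / 1654566.0 = 0.00146 cm/s

0.00146


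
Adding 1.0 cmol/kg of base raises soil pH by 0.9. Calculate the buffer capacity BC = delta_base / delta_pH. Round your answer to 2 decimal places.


Step 1: BC = change in base / change in pH
Step 2: BC = 1.0 / 0.9
Step 3: BC = 1.11 cmol/(kg*pH unit)

1.11


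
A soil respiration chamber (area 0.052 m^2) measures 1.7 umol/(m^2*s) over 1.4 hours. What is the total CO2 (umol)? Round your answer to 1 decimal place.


Step 1: Convert time to seconds: 1.4 hr * 3600 = 5040.0 s
Step 2: Total = flux * area * time_s
Step 3: Total = 1.7 * 0.052 * 5040.0
Step 4: Total = 445.5 umol

445.5


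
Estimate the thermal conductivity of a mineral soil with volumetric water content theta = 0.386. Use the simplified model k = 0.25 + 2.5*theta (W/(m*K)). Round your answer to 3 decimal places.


Step 1: k = 0.25 + 2.5 * theta
Step 2: k = 0.25 + 2.5 * 0.386
Step 3: k = 0.25 + 0.965
Step 4: k = 1.215 W/(m*K)

1.215


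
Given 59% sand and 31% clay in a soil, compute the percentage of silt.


Step 1: sand + silt + clay = 100%
Step 2: silt = 100 - sand - clay
Step 3: silt = 100 - 59 - 31
Step 4: silt = 10%

10


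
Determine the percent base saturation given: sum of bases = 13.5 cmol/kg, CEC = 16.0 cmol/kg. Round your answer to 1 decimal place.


Step 1: BS = 100 * (sum of bases) / CEC
Step 2: BS = 100 * 13.5 / 16.0
Step 3: BS = 84.4%

84.4


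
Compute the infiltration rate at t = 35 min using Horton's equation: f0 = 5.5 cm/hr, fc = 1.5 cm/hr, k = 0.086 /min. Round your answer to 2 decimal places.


Step 1: f = fc + (f0 - fc) * exp(-k * t)
Step 2: exp(-0.086 * 35) = 0.049292
Step 3: f = 1.5 + (5.5 - 1.5) * 0.049292
Step 4: f = 1.5 + 4.0 * 0.049292
Step 5: f = 1.7 cm/hr

1.7


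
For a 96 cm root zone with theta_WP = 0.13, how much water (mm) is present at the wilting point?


Step 1: Water (mm) = theta_WP * depth * 10
Step 2: Water = 0.13 * 96 * 10
Step 3: Water = 124.8 mm

124.8


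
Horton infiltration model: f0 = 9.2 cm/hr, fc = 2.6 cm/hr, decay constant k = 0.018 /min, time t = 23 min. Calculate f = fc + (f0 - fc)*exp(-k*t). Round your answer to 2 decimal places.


Step 1: f = fc + (f0 - fc) * exp(-k * t)
Step 2: exp(-0.018 * 23) = 0.661001
Step 3: f = 2.6 + (9.2 - 2.6) * 0.661001
Step 4: f = 2.6 + 6.6 * 0.661001
Step 5: f = 6.96 cm/hr

6.96


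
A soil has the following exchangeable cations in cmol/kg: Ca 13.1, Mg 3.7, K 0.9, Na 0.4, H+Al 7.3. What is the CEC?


Step 1: CEC = Ca + Mg + K + Na + (H+Al)
Step 2: CEC = 13.1 + 3.7 + 0.9 + 0.4 + 7.3
Step 3: CEC = 25.4 cmol/kg

25.4


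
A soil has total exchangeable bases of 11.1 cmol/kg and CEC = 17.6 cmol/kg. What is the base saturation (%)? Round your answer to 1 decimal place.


Step 1: BS = 100 * (sum of bases) / CEC
Step 2: BS = 100 * 11.1 / 17.6
Step 3: BS = 63.1%

63.1


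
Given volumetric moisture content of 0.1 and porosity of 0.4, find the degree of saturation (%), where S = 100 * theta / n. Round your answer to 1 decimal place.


Step 1: S = 100 * theta_v / n
Step 2: S = 100 * 0.1 / 0.4
Step 3: S = 25.0%

25.0


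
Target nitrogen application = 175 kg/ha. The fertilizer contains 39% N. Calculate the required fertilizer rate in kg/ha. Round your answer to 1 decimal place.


Step 1: Fertilizer rate = target N / (N content / 100)
Step 2: Rate = 175 / (39 / 100)
Step 3: Rate = 175 / 0.39
Step 4: Rate = 448.7 kg/ha

448.7


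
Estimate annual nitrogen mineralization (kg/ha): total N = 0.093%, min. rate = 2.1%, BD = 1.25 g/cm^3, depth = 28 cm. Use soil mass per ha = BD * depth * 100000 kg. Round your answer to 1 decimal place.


Step 1: Soil mass per ha = BD * depth * 100000 = 1.25 * 28 * 100000 = 3500000 kg
Step 2: Total N pool = soil mass * N%/100 = 3500000 * 0.093/100 = 3255.0 kg/ha
Step 3: N mineralized = N pool * rate%/100 = 3255.0 * 2.1/100 = 68.4 kg/ha/yr

68.4


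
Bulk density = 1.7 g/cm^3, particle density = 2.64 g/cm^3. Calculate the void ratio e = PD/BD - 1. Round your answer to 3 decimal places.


Step 1: e = PD / BD - 1
Step 2: e = 2.64 / 1.7 - 1
Step 3: e = 1.55294 - 1
Step 4: e = 0.553

0.553


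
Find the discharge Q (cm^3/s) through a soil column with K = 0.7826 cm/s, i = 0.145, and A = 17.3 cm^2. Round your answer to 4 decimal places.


Step 1: Apply Darcy's law: Q = K * i * A
Step 2: Q = 0.7826 * 0.145 * 17.3
Step 3: Q = 1.9632 cm^3/s

1.9632


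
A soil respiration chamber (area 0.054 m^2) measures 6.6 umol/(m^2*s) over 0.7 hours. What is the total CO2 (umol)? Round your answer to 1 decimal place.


Step 1: Convert time to seconds: 0.7 hr * 3600 = 2520.0 s
Step 2: Total = flux * area * time_s
Step 3: Total = 6.6 * 0.054 * 2520.0
Step 4: Total = 898.1 umol

898.1


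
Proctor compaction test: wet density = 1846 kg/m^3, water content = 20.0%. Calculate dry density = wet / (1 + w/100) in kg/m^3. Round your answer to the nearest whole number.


Step 1: Dry density = wet density / (1 + w/100)
Step 2: Dry density = 1846 / (1 + 20.0/100)
Step 3: Dry density = 1846 / 1.2
Step 4: Dry density = 1538 kg/m^3

1538


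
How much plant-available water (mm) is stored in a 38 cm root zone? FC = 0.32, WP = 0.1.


Step 1: Available water = (FC - WP) * depth * 10
Step 2: AW = (0.32 - 0.1) * 38 * 10
Step 3: AW = 0.22 * 38 * 10
Step 4: AW = 83.6 mm

83.6


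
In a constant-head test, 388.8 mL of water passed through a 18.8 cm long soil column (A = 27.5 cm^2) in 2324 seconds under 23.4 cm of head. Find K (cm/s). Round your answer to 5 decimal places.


Step 1: K = Q * L / (A * t * h)
Step 2: Numerator = 388.8 * 18.8 = 7309.44
Step 3: Denominator = 27.5 * 2324 * 23.4 = 1495494.0
Step 4: K = 7309.44 / 1495494.0 = 0.00489 cm/s

0.00489


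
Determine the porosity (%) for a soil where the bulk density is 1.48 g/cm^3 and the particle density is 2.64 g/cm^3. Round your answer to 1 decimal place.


Step 1: Formula: n = 100 * (1 - BD / PD)
Step 2: n = 100 * (1 - 1.48 / 2.64)
Step 3: n = 100 * (1 - 0.56061)
Step 4: n = 43.9%

43.9


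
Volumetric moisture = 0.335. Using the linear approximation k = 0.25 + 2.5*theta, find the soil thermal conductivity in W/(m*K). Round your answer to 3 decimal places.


Step 1: k = 0.25 + 2.5 * theta
Step 2: k = 0.25 + 2.5 * 0.335
Step 3: k = 0.25 + 0.838
Step 4: k = 1.088 W/(m*K)

1.088


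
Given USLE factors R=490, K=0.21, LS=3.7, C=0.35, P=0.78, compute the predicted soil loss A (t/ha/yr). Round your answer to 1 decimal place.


Step 1: A = R * K * LS * C * P
Step 2: R * K = 490 * 0.21 = 102.9
Step 3: (R*K) * LS = 102.9 * 3.7 = 380.73
Step 4: * C * P = 380.73 * 0.35 * 0.78 = 103.9
Step 5: A = 103.9 t/(ha*yr)

103.9


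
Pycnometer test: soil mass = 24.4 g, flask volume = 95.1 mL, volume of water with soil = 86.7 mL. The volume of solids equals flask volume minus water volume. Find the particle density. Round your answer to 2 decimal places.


Step 1: Volume of solids = flask volume - water volume with soil
Step 2: V_solids = 95.1 - 86.7 = 8.4 mL
Step 3: Particle density = mass / V_solids = 24.4 / 8.4 = 2.9 g/cm^3

2.9


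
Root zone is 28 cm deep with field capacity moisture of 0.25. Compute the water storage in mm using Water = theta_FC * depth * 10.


Step 1: Water (mm) = theta_FC * depth (cm) * 10
Step 2: Water = 0.25 * 28 * 10
Step 3: Water = 70.0 mm

70.0


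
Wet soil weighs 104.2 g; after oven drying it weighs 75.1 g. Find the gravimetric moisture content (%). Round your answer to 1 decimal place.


Step 1: Water mass = wet - dry = 104.2 - 75.1 = 29.1 g
Step 2: w = 100 * water mass / dry mass
Step 3: w = 100 * 29.1 / 75.1 = 38.7%

38.7


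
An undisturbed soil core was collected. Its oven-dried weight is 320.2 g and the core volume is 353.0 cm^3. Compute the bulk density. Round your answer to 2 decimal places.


Step 1: Identify the formula: BD = dry mass / volume
Step 2: Substitute values: BD = 320.2 / 353.0
Step 3: BD = 0.91 g/cm^3

0.91


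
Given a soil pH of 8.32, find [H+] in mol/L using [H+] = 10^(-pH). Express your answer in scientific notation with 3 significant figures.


Step 1: [H+] = 10^(-pH)
Step 2: [H+] = 10^(-8.32)
Step 3: [H+] = 4.79e-09 mol/L

4.79e-09


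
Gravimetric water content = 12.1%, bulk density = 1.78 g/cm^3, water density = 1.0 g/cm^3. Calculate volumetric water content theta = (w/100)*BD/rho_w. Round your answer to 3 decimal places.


Step 1: theta = (w / 100) * BD / rho_w
Step 2: theta = (12.1 / 100) * 1.78 / 1.0
Step 3: theta = 0.121 * 1.78
Step 4: theta = 0.215

0.215


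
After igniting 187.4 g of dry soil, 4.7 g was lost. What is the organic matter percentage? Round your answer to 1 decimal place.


Step 1: OM% = 100 * LOI / sample mass
Step 2: OM = 100 * 4.7 / 187.4
Step 3: OM = 2.5%

2.5


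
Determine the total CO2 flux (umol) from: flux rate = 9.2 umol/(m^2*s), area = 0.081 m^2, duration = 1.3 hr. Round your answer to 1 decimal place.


Step 1: Convert time to seconds: 1.3 hr * 3600 = 4680.0 s
Step 2: Total = flux * area * time_s
Step 3: Total = 9.2 * 0.081 * 4680.0
Step 4: Total = 3487.5 umol

3487.5


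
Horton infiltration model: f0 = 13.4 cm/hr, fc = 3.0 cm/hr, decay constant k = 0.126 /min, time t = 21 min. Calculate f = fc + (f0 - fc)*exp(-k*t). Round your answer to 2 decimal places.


Step 1: f = fc + (f0 - fc) * exp(-k * t)
Step 2: exp(-0.126 * 21) = 0.070934
Step 3: f = 3.0 + (13.4 - 3.0) * 0.070934
Step 4: f = 3.0 + 10.4 * 0.070934
Step 5: f = 3.74 cm/hr

3.74


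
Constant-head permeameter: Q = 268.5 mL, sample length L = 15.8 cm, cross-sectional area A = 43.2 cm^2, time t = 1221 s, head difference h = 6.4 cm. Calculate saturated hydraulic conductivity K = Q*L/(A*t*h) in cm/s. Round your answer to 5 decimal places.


Step 1: K = Q * L / (A * t * h)
Step 2: Numerator = 268.5 * 15.8 = 4242.3
Step 3: Denominator = 43.2 * 1221 * 6.4 = 337582.08
Step 4: K = 4242.3 / 337582.08 = 0.01257 cm/s

0.01257


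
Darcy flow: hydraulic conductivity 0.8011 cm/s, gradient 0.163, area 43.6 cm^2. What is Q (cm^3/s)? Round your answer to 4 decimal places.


Step 1: Apply Darcy's law: Q = K * i * A
Step 2: Q = 0.8011 * 0.163 * 43.6
Step 3: Q = 5.6933 cm^3/s

5.6933


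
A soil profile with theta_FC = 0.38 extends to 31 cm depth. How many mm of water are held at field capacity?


Step 1: Water (mm) = theta_FC * depth (cm) * 10
Step 2: Water = 0.38 * 31 * 10
Step 3: Water = 117.8 mm

117.8


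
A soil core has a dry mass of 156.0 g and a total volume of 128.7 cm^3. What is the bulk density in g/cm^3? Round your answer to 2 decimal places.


Step 1: Identify the formula: BD = dry mass / volume
Step 2: Substitute values: BD = 156.0 / 128.7
Step 3: BD = 1.21 g/cm^3

1.21


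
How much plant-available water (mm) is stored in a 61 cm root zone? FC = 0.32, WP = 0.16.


Step 1: Available water = (FC - WP) * depth * 10
Step 2: AW = (0.32 - 0.16) * 61 * 10
Step 3: AW = 0.16 * 61 * 10
Step 4: AW = 97.6 mm

97.6


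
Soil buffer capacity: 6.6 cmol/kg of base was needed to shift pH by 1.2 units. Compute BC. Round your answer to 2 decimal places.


Step 1: BC = change in base / change in pH
Step 2: BC = 6.6 / 1.2
Step 3: BC = 5.5 cmol/(kg*pH unit)

5.5


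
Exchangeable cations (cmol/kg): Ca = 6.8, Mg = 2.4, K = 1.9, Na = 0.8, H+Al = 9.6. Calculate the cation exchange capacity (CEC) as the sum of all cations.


Step 1: CEC = Ca + Mg + K + Na + (H+Al)
Step 2: CEC = 6.8 + 2.4 + 1.9 + 0.8 + 9.6
Step 3: CEC = 21.5 cmol/kg

21.5


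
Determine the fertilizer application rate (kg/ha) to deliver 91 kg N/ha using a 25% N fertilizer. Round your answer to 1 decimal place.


Step 1: Fertilizer rate = target N / (N content / 100)
Step 2: Rate = 91 / (25 / 100)
Step 3: Rate = 91 / 0.25
Step 4: Rate = 364.0 kg/ha

364.0


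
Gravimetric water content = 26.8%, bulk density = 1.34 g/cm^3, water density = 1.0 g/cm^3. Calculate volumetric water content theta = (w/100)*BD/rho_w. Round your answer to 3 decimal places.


Step 1: theta = (w / 100) * BD / rho_w
Step 2: theta = (26.8 / 100) * 1.34 / 1.0
Step 3: theta = 0.268 * 1.34
Step 4: theta = 0.359

0.359


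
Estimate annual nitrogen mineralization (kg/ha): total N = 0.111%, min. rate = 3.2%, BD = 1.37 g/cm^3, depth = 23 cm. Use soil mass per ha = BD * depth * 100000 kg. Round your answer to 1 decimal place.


Step 1: Soil mass per ha = BD * depth * 100000 = 1.37 * 23 * 100000 = 3151000 kg
Step 2: Total N pool = soil mass * N%/100 = 3151000 * 0.111/100 = 3497.61 kg/ha
Step 3: N mineralized = N pool * rate%/100 = 3497.61 * 3.2/100 = 111.9 kg/ha/yr

111.9


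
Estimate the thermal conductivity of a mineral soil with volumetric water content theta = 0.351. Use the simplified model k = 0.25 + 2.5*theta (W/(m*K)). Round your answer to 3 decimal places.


Step 1: k = 0.25 + 2.5 * theta
Step 2: k = 0.25 + 2.5 * 0.351
Step 3: k = 0.25 + 0.878
Step 4: k = 1.128 W/(m*K)

1.128


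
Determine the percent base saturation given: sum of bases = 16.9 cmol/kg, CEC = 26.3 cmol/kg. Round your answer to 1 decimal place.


Step 1: BS = 100 * (sum of bases) / CEC
Step 2: BS = 100 * 16.9 / 26.3
Step 3: BS = 64.3%

64.3


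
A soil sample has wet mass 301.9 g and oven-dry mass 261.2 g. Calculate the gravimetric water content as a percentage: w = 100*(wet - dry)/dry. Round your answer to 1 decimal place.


Step 1: Water mass = wet - dry = 301.9 - 261.2 = 40.7 g
Step 2: w = 100 * water mass / dry mass
Step 3: w = 100 * 40.7 / 261.2 = 15.6%

15.6


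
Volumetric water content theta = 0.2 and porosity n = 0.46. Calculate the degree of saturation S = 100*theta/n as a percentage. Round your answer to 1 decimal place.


Step 1: S = 100 * theta_v / n
Step 2: S = 100 * 0.2 / 0.46
Step 3: S = 43.5%

43.5


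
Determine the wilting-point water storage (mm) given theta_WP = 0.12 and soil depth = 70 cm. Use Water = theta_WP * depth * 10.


Step 1: Water (mm) = theta_WP * depth * 10
Step 2: Water = 0.12 * 70 * 10
Step 3: Water = 84.0 mm

84.0


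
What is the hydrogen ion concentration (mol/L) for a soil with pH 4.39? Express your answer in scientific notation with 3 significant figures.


Step 1: [H+] = 10^(-pH)
Step 2: [H+] = 10^(-4.39)
Step 3: [H+] = 4.07e-05 mol/L

4.07e-05


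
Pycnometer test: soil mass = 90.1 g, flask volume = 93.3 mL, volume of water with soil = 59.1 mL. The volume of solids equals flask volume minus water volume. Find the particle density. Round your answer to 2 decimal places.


Step 1: Volume of solids = flask volume - water volume with soil
Step 2: V_solids = 93.3 - 59.1 = 34.2 mL
Step 3: Particle density = mass / V_solids = 90.1 / 34.2 = 2.63 g/cm^3

2.63


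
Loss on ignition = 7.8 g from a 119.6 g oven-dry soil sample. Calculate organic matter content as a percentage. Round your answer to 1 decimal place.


Step 1: OM% = 100 * LOI / sample mass
Step 2: OM = 100 * 7.8 / 119.6
Step 3: OM = 6.5%

6.5


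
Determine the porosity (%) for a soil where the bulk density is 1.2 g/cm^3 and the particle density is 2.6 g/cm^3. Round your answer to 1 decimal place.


Step 1: Formula: n = 100 * (1 - BD / PD)
Step 2: n = 100 * (1 - 1.2 / 2.6)
Step 3: n = 100 * (1 - 0.46154)
Step 4: n = 53.8%

53.8


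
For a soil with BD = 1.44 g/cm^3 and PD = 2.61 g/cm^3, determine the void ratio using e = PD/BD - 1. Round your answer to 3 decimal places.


Step 1: e = PD / BD - 1
Step 2: e = 2.61 / 1.44 - 1
Step 3: e = 1.8125 - 1
Step 4: e = 0.813

0.813


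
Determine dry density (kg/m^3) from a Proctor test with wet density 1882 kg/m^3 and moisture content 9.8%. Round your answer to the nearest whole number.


Step 1: Dry density = wet density / (1 + w/100)
Step 2: Dry density = 1882 / (1 + 9.8/100)
Step 3: Dry density = 1882 / 1.098
Step 4: Dry density = 1714 kg/m^3

1714


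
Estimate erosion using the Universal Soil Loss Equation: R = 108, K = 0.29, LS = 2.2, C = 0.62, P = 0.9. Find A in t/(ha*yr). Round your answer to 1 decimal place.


Step 1: A = R * K * LS * C * P
Step 2: R * K = 108 * 0.29 = 31.32
Step 3: (R*K) * LS = 31.32 * 2.2 = 68.904
Step 4: * C * P = 68.904 * 0.62 * 0.9 = 38.4
Step 5: A = 38.4 t/(ha*yr)

38.4


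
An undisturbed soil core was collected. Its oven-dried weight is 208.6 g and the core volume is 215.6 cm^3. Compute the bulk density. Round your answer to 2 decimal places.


Step 1: Identify the formula: BD = dry mass / volume
Step 2: Substitute values: BD = 208.6 / 215.6
Step 3: BD = 0.97 g/cm^3

0.97


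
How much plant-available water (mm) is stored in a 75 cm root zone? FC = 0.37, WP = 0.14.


Step 1: Available water = (FC - WP) * depth * 10
Step 2: AW = (0.37 - 0.14) * 75 * 10
Step 3: AW = 0.23 * 75 * 10
Step 4: AW = 172.5 mm

172.5


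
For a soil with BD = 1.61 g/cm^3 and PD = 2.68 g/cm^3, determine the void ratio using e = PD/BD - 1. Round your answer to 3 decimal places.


Step 1: e = PD / BD - 1
Step 2: e = 2.68 / 1.61 - 1
Step 3: e = 1.6646 - 1
Step 4: e = 0.665

0.665


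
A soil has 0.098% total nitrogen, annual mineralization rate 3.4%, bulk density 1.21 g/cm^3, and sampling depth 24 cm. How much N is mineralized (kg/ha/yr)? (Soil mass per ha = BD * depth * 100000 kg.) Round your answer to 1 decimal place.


Step 1: Soil mass per ha = BD * depth * 100000 = 1.21 * 24 * 100000 = 2904000 kg
Step 2: Total N pool = soil mass * N%/100 = 2904000 * 0.098/100 = 2845.92 kg/ha
Step 3: N mineralized = N pool * rate%/100 = 2845.92 * 3.4/100 = 96.8 kg/ha/yr

96.8


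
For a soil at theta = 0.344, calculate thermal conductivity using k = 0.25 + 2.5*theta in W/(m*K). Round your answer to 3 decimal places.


Step 1: k = 0.25 + 2.5 * theta
Step 2: k = 0.25 + 2.5 * 0.344
Step 3: k = 0.25 + 0.86
Step 4: k = 1.11 W/(m*K)

1.11


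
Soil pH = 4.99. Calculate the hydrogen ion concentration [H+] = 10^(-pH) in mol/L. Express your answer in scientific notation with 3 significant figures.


Step 1: [H+] = 10^(-pH)
Step 2: [H+] = 10^(-4.99)
Step 3: [H+] = 1.02e-05 mol/L

1.02e-05


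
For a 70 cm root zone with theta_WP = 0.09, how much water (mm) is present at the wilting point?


Step 1: Water (mm) = theta_WP * depth * 10
Step 2: Water = 0.09 * 70 * 10
Step 3: Water = 63.0 mm

63.0


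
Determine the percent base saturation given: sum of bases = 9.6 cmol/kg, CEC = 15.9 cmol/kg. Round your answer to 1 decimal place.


Step 1: BS = 100 * (sum of bases) / CEC
Step 2: BS = 100 * 9.6 / 15.9
Step 3: BS = 60.4%

60.4


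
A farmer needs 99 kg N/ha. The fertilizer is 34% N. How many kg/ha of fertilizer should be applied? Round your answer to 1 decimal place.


Step 1: Fertilizer rate = target N / (N content / 100)
Step 2: Rate = 99 / (34 / 100)
Step 3: Rate = 99 / 0.34
Step 4: Rate = 291.2 kg/ha

291.2


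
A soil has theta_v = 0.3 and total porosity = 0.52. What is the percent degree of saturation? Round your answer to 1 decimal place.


Step 1: S = 100 * theta_v / n
Step 2: S = 100 * 0.3 / 0.52
Step 3: S = 57.7%

57.7


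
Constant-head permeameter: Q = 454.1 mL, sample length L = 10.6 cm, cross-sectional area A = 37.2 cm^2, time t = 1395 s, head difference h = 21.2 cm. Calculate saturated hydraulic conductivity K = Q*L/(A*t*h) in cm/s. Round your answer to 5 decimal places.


Step 1: K = Q * L / (A * t * h)
Step 2: Numerator = 454.1 * 10.6 = 4813.46
Step 3: Denominator = 37.2 * 1395 * 21.2 = 1100152.8
Step 4: K = 4813.46 / 1100152.8 = 0.00438 cm/s

0.00438


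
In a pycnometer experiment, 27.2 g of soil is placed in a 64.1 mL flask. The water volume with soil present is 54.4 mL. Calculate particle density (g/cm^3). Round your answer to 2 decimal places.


Step 1: Volume of solids = flask volume - water volume with soil
Step 2: V_solids = 64.1 - 54.4 = 9.7 mL
Step 3: Particle density = mass / V_solids = 27.2 / 9.7 = 2.8 g/cm^3

2.8


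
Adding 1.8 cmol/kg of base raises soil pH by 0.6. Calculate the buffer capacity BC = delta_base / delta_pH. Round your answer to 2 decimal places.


Step 1: BC = change in base / change in pH
Step 2: BC = 1.8 / 0.6
Step 3: BC = 3.0 cmol/(kg*pH unit)

3.0


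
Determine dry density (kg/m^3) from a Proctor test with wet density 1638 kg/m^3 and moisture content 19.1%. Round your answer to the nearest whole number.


Step 1: Dry density = wet density / (1 + w/100)
Step 2: Dry density = 1638 / (1 + 19.1/100)
Step 3: Dry density = 1638 / 1.191
Step 4: Dry density = 1375 kg/m^3

1375


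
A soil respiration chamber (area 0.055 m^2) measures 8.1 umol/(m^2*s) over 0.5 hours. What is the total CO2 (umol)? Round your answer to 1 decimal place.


Step 1: Convert time to seconds: 0.5 hr * 3600 = 1800.0 s
Step 2: Total = flux * area * time_s
Step 3: Total = 8.1 * 0.055 * 1800.0
Step 4: Total = 801.9 umol

801.9


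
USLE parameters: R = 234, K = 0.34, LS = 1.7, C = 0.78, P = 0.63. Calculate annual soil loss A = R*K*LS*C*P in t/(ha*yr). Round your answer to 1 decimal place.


Step 1: A = R * K * LS * C * P
Step 2: R * K = 234 * 0.34 = 79.56
Step 3: (R*K) * LS = 79.56 * 1.7 = 135.252
Step 4: * C * P = 135.252 * 0.78 * 0.63 = 66.5
Step 5: A = 66.5 t/(ha*yr)

66.5


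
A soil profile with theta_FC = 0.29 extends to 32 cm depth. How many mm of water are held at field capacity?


Step 1: Water (mm) = theta_FC * depth (cm) * 10
Step 2: Water = 0.29 * 32 * 10
Step 3: Water = 92.8 mm

92.8


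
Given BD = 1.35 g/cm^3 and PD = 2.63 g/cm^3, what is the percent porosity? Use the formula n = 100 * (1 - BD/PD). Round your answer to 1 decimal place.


Step 1: Formula: n = 100 * (1 - BD / PD)
Step 2: n = 100 * (1 - 1.35 / 2.63)
Step 3: n = 100 * (1 - 0.51331)
Step 4: n = 48.7%

48.7


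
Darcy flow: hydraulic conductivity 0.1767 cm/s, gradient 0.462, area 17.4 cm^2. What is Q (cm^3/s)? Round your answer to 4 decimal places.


Step 1: Apply Darcy's law: Q = K * i * A
Step 2: Q = 0.1767 * 0.462 * 17.4
Step 3: Q = 1.4205 cm^3/s

1.4205


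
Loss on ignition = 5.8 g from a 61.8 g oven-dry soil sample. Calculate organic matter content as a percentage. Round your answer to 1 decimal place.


Step 1: OM% = 100 * LOI / sample mass
Step 2: OM = 100 * 5.8 / 61.8
Step 3: OM = 9.4%

9.4


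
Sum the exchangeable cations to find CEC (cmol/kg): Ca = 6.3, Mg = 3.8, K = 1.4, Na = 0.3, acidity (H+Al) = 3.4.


Step 1: CEC = Ca + Mg + K + Na + (H+Al)
Step 2: CEC = 6.3 + 3.8 + 1.4 + 0.3 + 3.4
Step 3: CEC = 15.2 cmol/kg

15.2


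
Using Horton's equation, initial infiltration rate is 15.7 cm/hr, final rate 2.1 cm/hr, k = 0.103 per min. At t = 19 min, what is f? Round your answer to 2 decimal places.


Step 1: f = fc + (f0 - fc) * exp(-k * t)
Step 2: exp(-0.103 * 19) = 0.141282
Step 3: f = 2.1 + (15.7 - 2.1) * 0.141282
Step 4: f = 2.1 + 13.6 * 0.141282
Step 5: f = 4.02 cm/hr

4.02


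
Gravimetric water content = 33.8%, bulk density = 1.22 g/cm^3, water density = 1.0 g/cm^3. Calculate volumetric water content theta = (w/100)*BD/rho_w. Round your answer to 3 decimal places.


Step 1: theta = (w / 100) * BD / rho_w
Step 2: theta = (33.8 / 100) * 1.22 / 1.0
Step 3: theta = 0.338 * 1.22
Step 4: theta = 0.412

0.412


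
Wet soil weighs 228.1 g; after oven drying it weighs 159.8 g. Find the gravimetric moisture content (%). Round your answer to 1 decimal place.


Step 1: Water mass = wet - dry = 228.1 - 159.8 = 68.3 g
Step 2: w = 100 * water mass / dry mass
Step 3: w = 100 * 68.3 / 159.8 = 42.7%

42.7


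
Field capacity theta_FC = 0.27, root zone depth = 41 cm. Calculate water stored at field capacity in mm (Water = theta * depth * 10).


Step 1: Water (mm) = theta_FC * depth (cm) * 10
Step 2: Water = 0.27 * 41 * 10
Step 3: Water = 110.7 mm

110.7


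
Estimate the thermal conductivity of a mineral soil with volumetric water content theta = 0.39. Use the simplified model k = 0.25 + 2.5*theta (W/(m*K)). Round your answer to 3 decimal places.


Step 1: k = 0.25 + 2.5 * theta
Step 2: k = 0.25 + 2.5 * 0.39
Step 3: k = 0.25 + 0.975
Step 4: k = 1.225 W/(m*K)

1.225


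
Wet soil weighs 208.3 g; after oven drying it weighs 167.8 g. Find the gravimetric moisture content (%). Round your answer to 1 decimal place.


Step 1: Water mass = wet - dry = 208.3 - 167.8 = 40.5 g
Step 2: w = 100 * water mass / dry mass
Step 3: w = 100 * 40.5 / 167.8 = 24.1%

24.1


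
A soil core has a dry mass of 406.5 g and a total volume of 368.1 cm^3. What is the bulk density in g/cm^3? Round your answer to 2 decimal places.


Step 1: Identify the formula: BD = dry mass / volume
Step 2: Substitute values: BD = 406.5 / 368.1
Step 3: BD = 1.1 g/cm^3

1.1


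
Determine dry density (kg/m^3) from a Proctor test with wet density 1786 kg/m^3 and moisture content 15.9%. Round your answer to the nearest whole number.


Step 1: Dry density = wet density / (1 + w/100)
Step 2: Dry density = 1786 / (1 + 15.9/100)
Step 3: Dry density = 1786 / 1.159
Step 4: Dry density = 1541 kg/m^3

1541


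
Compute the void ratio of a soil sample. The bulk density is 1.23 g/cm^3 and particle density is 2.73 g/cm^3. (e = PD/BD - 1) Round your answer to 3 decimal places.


Step 1: e = PD / BD - 1
Step 2: e = 2.73 / 1.23 - 1
Step 3: e = 2.21951 - 1
Step 4: e = 1.22

1.22


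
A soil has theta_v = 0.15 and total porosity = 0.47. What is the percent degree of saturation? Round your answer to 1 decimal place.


Step 1: S = 100 * theta_v / n
Step 2: S = 100 * 0.15 / 0.47
Step 3: S = 31.9%

31.9


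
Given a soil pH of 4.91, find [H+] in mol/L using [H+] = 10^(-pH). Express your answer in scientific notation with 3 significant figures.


Step 1: [H+] = 10^(-pH)
Step 2: [H+] = 10^(-4.91)
Step 3: [H+] = 1.23e-05 mol/L

1.23e-05


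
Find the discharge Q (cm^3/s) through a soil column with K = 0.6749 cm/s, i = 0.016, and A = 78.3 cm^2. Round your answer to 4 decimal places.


Step 1: Apply Darcy's law: Q = K * i * A
Step 2: Q = 0.6749 * 0.016 * 78.3
Step 3: Q = 0.8455 cm^3/s

0.8455


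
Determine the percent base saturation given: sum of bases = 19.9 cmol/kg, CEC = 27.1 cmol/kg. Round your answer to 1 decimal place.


Step 1: BS = 100 * (sum of bases) / CEC
Step 2: BS = 100 * 19.9 / 27.1
Step 3: BS = 73.4%

73.4


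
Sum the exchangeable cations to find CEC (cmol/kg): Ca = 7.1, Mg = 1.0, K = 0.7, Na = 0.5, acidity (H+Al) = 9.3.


Step 1: CEC = Ca + Mg + K + Na + (H+Al)
Step 2: CEC = 7.1 + 1.0 + 0.7 + 0.5 + 9.3
Step 3: CEC = 18.6 cmol/kg

18.6


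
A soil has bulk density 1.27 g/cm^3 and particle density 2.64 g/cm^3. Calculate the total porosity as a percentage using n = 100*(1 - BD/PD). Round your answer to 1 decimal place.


Step 1: Formula: n = 100 * (1 - BD / PD)
Step 2: n = 100 * (1 - 1.27 / 2.64)
Step 3: n = 100 * (1 - 0.48106)
Step 4: n = 51.9%

51.9


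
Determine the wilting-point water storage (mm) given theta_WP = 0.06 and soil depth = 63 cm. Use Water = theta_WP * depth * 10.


Step 1: Water (mm) = theta_WP * depth * 10
Step 2: Water = 0.06 * 63 * 10
Step 3: Water = 37.8 mm

37.8


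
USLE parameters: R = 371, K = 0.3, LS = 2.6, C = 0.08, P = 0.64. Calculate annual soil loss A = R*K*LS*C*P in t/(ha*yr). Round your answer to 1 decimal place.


Step 1: A = R * K * LS * C * P
Step 2: R * K = 371 * 0.3 = 111.3
Step 3: (R*K) * LS = 111.3 * 2.6 = 289.38
Step 4: * C * P = 289.38 * 0.08 * 0.64 = 14.8
Step 5: A = 14.8 t/(ha*yr)

14.8


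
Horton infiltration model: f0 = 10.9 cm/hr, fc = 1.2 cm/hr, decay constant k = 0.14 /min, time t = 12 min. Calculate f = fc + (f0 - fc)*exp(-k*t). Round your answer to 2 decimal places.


Step 1: f = fc + (f0 - fc) * exp(-k * t)
Step 2: exp(-0.14 * 12) = 0.186374
Step 3: f = 1.2 + (10.9 - 1.2) * 0.186374
Step 4: f = 1.2 + 9.7 * 0.186374
Step 5: f = 3.01 cm/hr

3.01


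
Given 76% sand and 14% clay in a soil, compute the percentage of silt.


Step 1: sand + silt + clay = 100%
Step 2: silt = 100 - sand - clay
Step 3: silt = 100 - 76 - 14
Step 4: silt = 10%

10


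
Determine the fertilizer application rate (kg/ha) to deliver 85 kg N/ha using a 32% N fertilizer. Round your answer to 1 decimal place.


Step 1: Fertilizer rate = target N / (N content / 100)
Step 2: Rate = 85 / (32 / 100)
Step 3: Rate = 85 / 0.32
Step 4: Rate = 265.6 kg/ha

265.6


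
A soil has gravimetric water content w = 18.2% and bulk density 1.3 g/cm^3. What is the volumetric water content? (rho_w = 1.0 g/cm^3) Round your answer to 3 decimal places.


Step 1: theta = (w / 100) * BD / rho_w
Step 2: theta = (18.2 / 100) * 1.3 / 1.0
Step 3: theta = 0.182 * 1.3
Step 4: theta = 0.237

0.237


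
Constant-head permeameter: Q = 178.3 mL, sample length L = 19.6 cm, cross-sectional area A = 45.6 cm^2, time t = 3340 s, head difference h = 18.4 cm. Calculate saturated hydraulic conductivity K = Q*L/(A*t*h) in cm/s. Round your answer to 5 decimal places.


Step 1: K = Q * L / (A * t * h)
Step 2: Numerator = 178.3 * 19.6 = 3494.68
Step 3: Denominator = 45.6 * 3340 * 18.4 = 2802393.6
Step 4: K = 3494.68 / 2802393.6 = 0.00125 cm/s

0.00125


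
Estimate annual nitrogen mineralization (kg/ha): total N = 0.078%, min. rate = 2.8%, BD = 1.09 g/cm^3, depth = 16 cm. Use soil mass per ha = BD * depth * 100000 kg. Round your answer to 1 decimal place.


Step 1: Soil mass per ha = BD * depth * 100000 = 1.09 * 16 * 100000 = 1744000 kg
Step 2: Total N pool = soil mass * N%/100 = 1744000 * 0.078/100 = 1360.32 kg/ha
Step 3: N mineralized = N pool * rate%/100 = 1360.32 * 2.8/100 = 38.1 kg/ha/yr

38.1


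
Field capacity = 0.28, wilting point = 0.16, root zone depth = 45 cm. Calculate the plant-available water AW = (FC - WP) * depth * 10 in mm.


Step 1: Available water = (FC - WP) * depth * 10
Step 2: AW = (0.28 - 0.16) * 45 * 10
Step 3: AW = 0.12 * 45 * 10
Step 4: AW = 54.0 mm

54.0


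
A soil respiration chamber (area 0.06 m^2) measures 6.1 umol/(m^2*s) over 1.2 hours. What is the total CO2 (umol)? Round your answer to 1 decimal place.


Step 1: Convert time to seconds: 1.2 hr * 3600 = 4320.0 s
Step 2: Total = flux * area * time_s
Step 3: Total = 6.1 * 0.06 * 4320.0
Step 4: Total = 1581.1 umol

1581.1


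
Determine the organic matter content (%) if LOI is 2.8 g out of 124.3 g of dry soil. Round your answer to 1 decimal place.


Step 1: OM% = 100 * LOI / sample mass
Step 2: OM = 100 * 2.8 / 124.3
Step 3: OM = 2.3%

2.3


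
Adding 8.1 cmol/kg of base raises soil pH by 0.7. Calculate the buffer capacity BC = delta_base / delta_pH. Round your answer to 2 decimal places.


Step 1: BC = change in base / change in pH
Step 2: BC = 8.1 / 0.7
Step 3: BC = 11.57 cmol/(kg*pH unit)

11.57


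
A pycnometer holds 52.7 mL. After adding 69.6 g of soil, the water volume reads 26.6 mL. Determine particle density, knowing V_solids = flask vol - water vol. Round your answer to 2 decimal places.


Step 1: Volume of solids = flask volume - water volume with soil
Step 2: V_solids = 52.7 - 26.6 = 26.1 mL
Step 3: Particle density = mass / V_solids = 69.6 / 26.1 = 2.67 g/cm^3

2.67


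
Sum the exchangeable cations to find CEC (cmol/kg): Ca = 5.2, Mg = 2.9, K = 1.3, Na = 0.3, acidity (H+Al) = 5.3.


Step 1: CEC = Ca + Mg + K + Na + (H+Al)
Step 2: CEC = 5.2 + 2.9 + 1.3 + 0.3 + 5.3
Step 3: CEC = 15.0 cmol/kg

15.0


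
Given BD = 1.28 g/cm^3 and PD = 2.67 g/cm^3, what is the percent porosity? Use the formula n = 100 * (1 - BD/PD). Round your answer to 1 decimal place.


Step 1: Formula: n = 100 * (1 - BD / PD)
Step 2: n = 100 * (1 - 1.28 / 2.67)
Step 3: n = 100 * (1 - 0.4794)
Step 4: n = 52.1%

52.1


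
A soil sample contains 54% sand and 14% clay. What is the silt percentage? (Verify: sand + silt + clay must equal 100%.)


Step 1: sand + silt + clay = 100%
Step 2: silt = 100 - sand - clay
Step 3: silt = 100 - 54 - 14
Step 4: silt = 32%

32


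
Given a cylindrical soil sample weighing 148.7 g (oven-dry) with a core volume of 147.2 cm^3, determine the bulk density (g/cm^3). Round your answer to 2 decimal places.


Step 1: Identify the formula: BD = dry mass / volume
Step 2: Substitute values: BD = 148.7 / 147.2
Step 3: BD = 1.01 g/cm^3

1.01


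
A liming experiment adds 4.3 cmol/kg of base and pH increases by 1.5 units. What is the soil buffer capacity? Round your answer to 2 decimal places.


Step 1: BC = change in base / change in pH
Step 2: BC = 4.3 / 1.5
Step 3: BC = 2.87 cmol/(kg*pH unit)

2.87


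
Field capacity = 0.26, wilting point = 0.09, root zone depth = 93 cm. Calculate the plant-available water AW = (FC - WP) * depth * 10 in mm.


Step 1: Available water = (FC - WP) * depth * 10
Step 2: AW = (0.26 - 0.09) * 93 * 10
Step 3: AW = 0.17 * 93 * 10
Step 4: AW = 158.1 mm

158.1


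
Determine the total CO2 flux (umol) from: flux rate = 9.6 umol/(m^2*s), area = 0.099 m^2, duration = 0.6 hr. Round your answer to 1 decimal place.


Step 1: Convert time to seconds: 0.6 hr * 3600 = 2160.0 s
Step 2: Total = flux * area * time_s
Step 3: Total = 9.6 * 0.099 * 2160.0
Step 4: Total = 2052.9 umol

2052.9


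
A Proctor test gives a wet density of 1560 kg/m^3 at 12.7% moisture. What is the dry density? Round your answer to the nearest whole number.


Step 1: Dry density = wet density / (1 + w/100)
Step 2: Dry density = 1560 / (1 + 12.7/100)
Step 3: Dry density = 1560 / 1.127
Step 4: Dry density = 1384 kg/m^3

1384


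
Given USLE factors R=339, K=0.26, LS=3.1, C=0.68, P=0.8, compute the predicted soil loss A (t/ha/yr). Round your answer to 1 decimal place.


Step 1: A = R * K * LS * C * P
Step 2: R * K = 339 * 0.26 = 88.14
Step 3: (R*K) * LS = 88.14 * 3.1 = 273.234
Step 4: * C * P = 273.234 * 0.68 * 0.8 = 148.6
Step 5: A = 148.6 t/(ha*yr)

148.6
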